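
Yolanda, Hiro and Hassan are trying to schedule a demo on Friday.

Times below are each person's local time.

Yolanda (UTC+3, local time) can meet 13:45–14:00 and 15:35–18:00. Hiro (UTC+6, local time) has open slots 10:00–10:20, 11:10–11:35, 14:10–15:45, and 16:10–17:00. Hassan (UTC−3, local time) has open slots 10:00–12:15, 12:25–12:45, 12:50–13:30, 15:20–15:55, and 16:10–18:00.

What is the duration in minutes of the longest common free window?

0 minutes

Yolanda → UTC: 10:45–11:00, 12:35–15:00.
Hiro → UTC: 04:00–04:20, 05:10–05:35, 08:10–09:45, 10:10–11:00.
Hassan → UTC: 13:00–15:15, 15:25–15:45, 15:50–16:30, 18:20–18:55, 19:10–21:00.
Yolanda ∩ Hiro: 10:45–11:00.
Yolanda ∩ Hiro ∩ Hassan: (none).
No common window.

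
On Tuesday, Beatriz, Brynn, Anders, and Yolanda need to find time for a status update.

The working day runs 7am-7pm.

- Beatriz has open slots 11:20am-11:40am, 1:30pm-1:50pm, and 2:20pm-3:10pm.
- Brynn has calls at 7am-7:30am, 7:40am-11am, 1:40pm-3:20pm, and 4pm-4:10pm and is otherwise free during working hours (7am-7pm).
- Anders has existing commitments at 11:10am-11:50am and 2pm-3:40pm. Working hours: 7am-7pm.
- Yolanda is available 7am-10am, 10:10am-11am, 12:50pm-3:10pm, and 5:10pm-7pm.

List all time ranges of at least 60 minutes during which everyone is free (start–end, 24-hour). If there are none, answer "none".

Brynn free within 07:00–19:00: 07:30–07:40, 11:00–13:40, 15:20–16:00, 16:10–19:00.
Anders free within 07:00–19:00: 07:00–11:10, 11:50–14:00, 15:40–19:00.
Beatriz ∩ Brynn: 11:20–11:40, 13:30–13:40.
Beatriz ∩ Brynn ∩ Anders: 13:30–13:40.
Beatriz ∩ Brynn ∩ Anders ∩ Yolanda: 13:30–13:40.
Windows ≥ 60 min: (none).

none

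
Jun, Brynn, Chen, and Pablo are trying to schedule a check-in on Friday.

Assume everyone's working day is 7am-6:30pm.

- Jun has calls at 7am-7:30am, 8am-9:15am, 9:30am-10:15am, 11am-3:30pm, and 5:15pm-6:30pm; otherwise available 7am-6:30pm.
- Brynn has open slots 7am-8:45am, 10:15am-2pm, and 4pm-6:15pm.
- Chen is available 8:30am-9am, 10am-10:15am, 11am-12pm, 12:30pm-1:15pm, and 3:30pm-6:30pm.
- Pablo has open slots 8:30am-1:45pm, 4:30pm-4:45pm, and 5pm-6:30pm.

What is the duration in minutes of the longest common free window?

15 minutes

Jun free within 07:00–18:30: 07:30–08:00, 09:15–09:30, 10:15–11:00, 15:30–17:15.
Jun ∩ Brynn: 07:30–08:00, 10:15–11:00, 16:00–17:15.
Jun ∩ Brynn ∩ Chen: 16:00–17:15.
Jun ∩ Brynn ∩ Chen ∩ Pablo: 16:30–16:45, 17:00–17:15.
Common window lengths: 15, 15 min; longest is 15.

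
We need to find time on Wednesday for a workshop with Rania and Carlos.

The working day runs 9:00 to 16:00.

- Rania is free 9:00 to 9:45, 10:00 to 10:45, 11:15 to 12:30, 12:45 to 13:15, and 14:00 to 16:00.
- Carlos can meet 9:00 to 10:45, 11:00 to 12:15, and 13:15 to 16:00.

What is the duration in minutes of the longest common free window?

Rania ∩ Carlos: 09:00–09:45, 10:00–10:45, 11:15–12:15, 14:00–16:00.
Common window lengths: 45, 45, 60, 120 min; longest is 120.

120 minutes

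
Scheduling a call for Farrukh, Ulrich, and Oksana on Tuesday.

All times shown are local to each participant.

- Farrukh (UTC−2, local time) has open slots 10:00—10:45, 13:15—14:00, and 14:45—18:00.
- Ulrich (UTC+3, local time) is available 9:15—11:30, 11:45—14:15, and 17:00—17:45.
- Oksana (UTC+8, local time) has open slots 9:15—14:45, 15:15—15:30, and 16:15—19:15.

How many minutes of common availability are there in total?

0 minutes

Farrukh → UTC: 12:00–12:45, 15:15–16:00, 16:45–20:00.
Ulrich → UTC: 06:15–08:30, 08:45–11:15, 14:00–14:45.
Oksana → UTC: 01:15–06:45, 07:15–07:30, 08:15–11:15.
Farrukh ∩ Ulrich: (none).
Farrukh ∩ Ulrich ∩ Oksana: (none).
Total common minutes: 0.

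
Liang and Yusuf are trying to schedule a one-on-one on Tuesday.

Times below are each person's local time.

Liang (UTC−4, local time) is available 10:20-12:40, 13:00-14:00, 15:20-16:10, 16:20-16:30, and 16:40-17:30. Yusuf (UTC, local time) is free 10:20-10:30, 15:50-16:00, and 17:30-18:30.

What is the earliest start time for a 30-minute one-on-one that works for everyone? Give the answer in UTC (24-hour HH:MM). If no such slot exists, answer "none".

Liang → UTC: 14:20–16:40, 17:00–18:00, 19:20–20:10, 20:20–20:30, 20:40–21:30.
Yusuf → UTC: 10:20–10:30, 15:50–16:00, 17:30–18:30.
Liang ∩ Yusuf: 15:50–16:00, 17:30–18:00.
Windows ≥ 30 min: 17:30–18:00.
Earliest such window starts at 17:30.

17:30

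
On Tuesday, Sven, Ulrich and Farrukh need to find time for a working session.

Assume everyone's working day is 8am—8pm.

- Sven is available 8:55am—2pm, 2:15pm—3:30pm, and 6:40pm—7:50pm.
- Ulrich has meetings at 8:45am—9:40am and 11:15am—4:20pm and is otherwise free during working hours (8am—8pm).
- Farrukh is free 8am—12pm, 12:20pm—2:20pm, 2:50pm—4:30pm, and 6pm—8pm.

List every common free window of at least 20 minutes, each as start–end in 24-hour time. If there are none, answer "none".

09:40–11:15, 18:40–19:50

Ulrich free within 08:00–20:00: 08:00–08:45, 09:40–11:15, 16:20–20:00.
Sven ∩ Ulrich: 09:40–11:15, 18:40–19:50.
Sven ∩ Ulrich ∩ Farrukh: 09:40–11:15, 18:40–19:50.
Windows ≥ 20 min: 09:40–11:15, 18:40–19:50.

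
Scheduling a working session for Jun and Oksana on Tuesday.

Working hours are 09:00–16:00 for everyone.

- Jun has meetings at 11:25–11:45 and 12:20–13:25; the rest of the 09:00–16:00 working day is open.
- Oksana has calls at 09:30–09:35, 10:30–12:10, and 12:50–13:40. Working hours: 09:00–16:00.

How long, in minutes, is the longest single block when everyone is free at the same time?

Jun free within 09:00–16:00: 09:00–11:25, 11:45–12:20, 13:25–16:00.
Oksana free within 09:00–16:00: 09:00–09:30, 09:35–10:30, 12:10–12:50, 13:40–16:00.
Jun ∩ Oksana: 09:00–09:30, 09:35–10:30, 12:10–12:20, 13:40–16:00.
Common window lengths: 30, 55, 10, 140 min; longest is 140.

140 minutes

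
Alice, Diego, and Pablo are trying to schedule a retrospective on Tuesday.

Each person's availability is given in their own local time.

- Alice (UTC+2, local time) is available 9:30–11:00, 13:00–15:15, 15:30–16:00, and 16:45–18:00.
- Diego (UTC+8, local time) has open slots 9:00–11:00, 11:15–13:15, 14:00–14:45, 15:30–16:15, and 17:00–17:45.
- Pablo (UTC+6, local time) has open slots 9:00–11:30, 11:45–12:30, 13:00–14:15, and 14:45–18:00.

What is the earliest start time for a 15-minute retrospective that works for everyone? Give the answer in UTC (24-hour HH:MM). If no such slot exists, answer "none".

Alice → UTC: 07:30–09:00, 11:00–13:15, 13:30–14:00, 14:45–16:00.
Diego → UTC: 01:00–03:00, 03:15–05:15, 06:00–06:45, 07:30–08:15, 09:00–09:45.
Pablo → UTC: 03:00–05:30, 05:45–06:30, 07:00–08:15, 08:45–12:00.
Alice ∩ Diego: 07:30–08:15.
Alice ∩ Diego ∩ Pablo: 07:30–08:15.
Windows ≥ 15 min: 07:30–08:15.
Earliest such window starts at 07:30.

07:30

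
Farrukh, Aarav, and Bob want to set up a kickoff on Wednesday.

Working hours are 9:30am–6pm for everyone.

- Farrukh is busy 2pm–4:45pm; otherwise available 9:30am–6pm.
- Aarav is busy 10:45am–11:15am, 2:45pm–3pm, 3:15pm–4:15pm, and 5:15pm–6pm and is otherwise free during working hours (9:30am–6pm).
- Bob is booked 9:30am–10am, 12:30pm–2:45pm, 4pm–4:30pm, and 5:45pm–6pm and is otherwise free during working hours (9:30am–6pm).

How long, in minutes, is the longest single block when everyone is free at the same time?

75 minutes

Farrukh free within 09:30–18:00: 09:30–14:00, 16:45–18:00.
Aarav free within 09:30–18:00: 09:30–10:45, 11:15–14:45, 15:00–15:15, 16:15–17:15.
Bob free within 09:30–18:00: 10:00–12:30, 14:45–16:00, 16:30–17:45.
Farrukh ∩ Aarav: 09:30–10:45, 11:15–14:00, 16:45–17:15.
Farrukh ∩ Aarav ∩ Bob: 10:00–10:45, 11:15–12:30, 16:45–17:15.
Common window lengths: 45, 75, 30 min; longest is 75.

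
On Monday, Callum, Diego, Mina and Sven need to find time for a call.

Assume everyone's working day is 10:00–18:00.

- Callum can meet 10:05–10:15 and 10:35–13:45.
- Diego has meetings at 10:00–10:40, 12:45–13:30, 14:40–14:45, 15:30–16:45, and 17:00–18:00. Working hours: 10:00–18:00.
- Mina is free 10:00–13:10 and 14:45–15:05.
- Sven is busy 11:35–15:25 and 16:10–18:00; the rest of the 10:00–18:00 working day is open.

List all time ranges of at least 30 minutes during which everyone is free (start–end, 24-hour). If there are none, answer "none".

Diego free within 10:00–18:00: 10:40–12:45, 13:30–14:40, 14:45–15:30, 16:45–17:00.
Sven free within 10:00–18:00: 10:00–11:35, 15:25–16:10.
Callum ∩ Diego: 10:40–12:45, 13:30–13:45.
Callum ∩ Diego ∩ Mina: 10:40–12:45.
Callum ∩ Diego ∩ Mina ∩ Sven: 10:40–11:35.
Windows ≥ 30 min: 10:40–11:35.

10:40–11:35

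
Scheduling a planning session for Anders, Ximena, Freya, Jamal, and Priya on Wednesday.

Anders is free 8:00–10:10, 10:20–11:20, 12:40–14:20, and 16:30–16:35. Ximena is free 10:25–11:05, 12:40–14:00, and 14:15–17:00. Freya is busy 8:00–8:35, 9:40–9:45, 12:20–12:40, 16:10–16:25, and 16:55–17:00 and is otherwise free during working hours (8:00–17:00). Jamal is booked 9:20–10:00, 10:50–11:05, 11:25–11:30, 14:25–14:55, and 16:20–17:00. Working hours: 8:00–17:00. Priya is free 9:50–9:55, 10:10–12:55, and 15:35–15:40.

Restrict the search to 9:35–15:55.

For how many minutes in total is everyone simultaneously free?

Freya free within 08:00–17:00: 08:35–09:40, 09:45–12:20, 12:40–16:10, 16:25–16:55.
Jamal free within 08:00–17:00: 08:00–09:20, 10:00–10:50, 11:05–11:25, 11:30–14:25, 14:55–16:20.
Anders ∩ Ximena: 10:25–11:05, 12:40–14:00, 14:15–14:20, 16:30–16:35.
Anders ∩ Ximena ∩ Freya: 10:25–11:05, 12:40–14:00, 14:15–14:20, 16:30–16:35.
Anders ∩ Ximena ∩ Freya ∩ Jamal: 10:25–10:50, 12:40–14:00, 14:15–14:20.
Anders ∩ Ximena ∩ Freya ∩ Jamal ∩ Priya: 10:25–10:50, 12:40–12:55.
Restricted to 09:35–15:55: 10:25–10:50, 12:40–12:55.
Total common minutes: 25 + 15 = 40.

40 minutes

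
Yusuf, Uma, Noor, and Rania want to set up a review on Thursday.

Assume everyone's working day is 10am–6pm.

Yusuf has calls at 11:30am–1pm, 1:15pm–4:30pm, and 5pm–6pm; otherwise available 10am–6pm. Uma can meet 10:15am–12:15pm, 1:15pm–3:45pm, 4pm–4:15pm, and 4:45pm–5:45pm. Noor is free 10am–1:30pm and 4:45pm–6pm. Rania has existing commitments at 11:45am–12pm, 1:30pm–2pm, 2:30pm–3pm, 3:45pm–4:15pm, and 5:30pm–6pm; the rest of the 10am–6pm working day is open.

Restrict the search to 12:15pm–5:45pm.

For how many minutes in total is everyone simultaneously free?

15 minutes

Yusuf free within 10:00–18:00: 10:00–11:30, 13:00–13:15, 16:30–17:00.
Rania free within 10:00–18:00: 10:00–11:45, 12:00–13:30, 14:00–14:30, 15:00–15:45, 16:15–17:30.
Yusuf ∩ Uma: 10:15–11:30, 16:45–17:00.
Yusuf ∩ Uma ∩ Noor: 10:15–11:30, 16:45–17:00.
Yusuf ∩ Uma ∩ Noor ∩ Rania: 10:15–11:30, 16:45–17:00.
Restricted to 12:15–17:45: 16:45–17:00.
Total common minutes: 15.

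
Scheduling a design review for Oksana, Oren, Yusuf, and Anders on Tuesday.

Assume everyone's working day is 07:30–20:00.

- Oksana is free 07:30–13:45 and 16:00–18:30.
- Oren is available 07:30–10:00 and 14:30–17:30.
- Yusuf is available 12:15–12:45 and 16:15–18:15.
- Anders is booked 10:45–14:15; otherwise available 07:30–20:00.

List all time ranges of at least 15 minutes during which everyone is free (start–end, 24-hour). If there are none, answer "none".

16:15–17:30

Anders free within 07:30–20:00: 07:30–10:45, 14:15–20:00.
Oksana ∩ Oren: 07:30–10:00, 16:00–17:30.
Oksana ∩ Oren ∩ Yusuf: 16:15–17:30.
Oksana ∩ Oren ∩ Yusuf ∩ Anders: 16:15–17:30.
Windows ≥ 15 min: 16:15–17:30.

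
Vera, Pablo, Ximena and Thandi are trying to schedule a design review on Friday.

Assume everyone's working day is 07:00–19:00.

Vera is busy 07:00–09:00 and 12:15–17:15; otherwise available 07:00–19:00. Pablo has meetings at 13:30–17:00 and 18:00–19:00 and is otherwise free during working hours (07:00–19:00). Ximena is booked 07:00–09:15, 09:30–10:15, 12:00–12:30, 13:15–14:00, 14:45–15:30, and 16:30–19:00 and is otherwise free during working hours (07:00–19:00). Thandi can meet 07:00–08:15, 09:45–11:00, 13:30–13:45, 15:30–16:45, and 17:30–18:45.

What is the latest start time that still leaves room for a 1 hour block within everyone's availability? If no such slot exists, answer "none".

none

Vera free within 07:00–19:00: 09:00–12:15, 17:15–19:00.
Pablo free within 07:00–19:00: 07:00–13:30, 17:00–18:00.
Ximena free within 07:00–19:00: 09:15–09:30, 10:15–12:00, 12:30–13:15, 14:00–14:45, 15:30–16:30.
Vera ∩ Pablo: 09:00–12:15, 17:15–18:00.
Vera ∩ Pablo ∩ Ximena: 09:15–09:30, 10:15–12:00.
Vera ∩ Pablo ∩ Ximena ∩ Thandi: 10:15–11:00.
Windows ≥ 60 min: (none).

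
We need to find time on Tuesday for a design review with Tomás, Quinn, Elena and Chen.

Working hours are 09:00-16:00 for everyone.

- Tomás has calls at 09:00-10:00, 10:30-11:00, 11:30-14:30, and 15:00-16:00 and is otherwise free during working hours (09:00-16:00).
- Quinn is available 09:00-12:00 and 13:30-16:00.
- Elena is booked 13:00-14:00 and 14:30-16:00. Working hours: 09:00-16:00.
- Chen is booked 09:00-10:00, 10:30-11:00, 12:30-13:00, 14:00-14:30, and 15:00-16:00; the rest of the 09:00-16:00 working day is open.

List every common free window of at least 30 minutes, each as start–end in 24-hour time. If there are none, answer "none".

Tomás free within 09:00–16:00: 10:00–10:30, 11:00–11:30, 14:30–15:00.
Elena free within 09:00–16:00: 09:00–13:00, 14:00–14:30.
Chen free within 09:00–16:00: 10:00–10:30, 11:00–12:30, 13:00–14:00, 14:30–15:00.
Tomás ∩ Quinn: 10:00–10:30, 11:00–11:30, 14:30–15:00.
Tomás ∩ Quinn ∩ Elena: 10:00–10:30, 11:00–11:30.
Tomás ∩ Quinn ∩ Elena ∩ Chen: 10:00–10:30, 11:00–11:30.
Windows ≥ 30 min: 10:00–10:30, 11:00–11:30.

10:00–10:30, 11:00–11:30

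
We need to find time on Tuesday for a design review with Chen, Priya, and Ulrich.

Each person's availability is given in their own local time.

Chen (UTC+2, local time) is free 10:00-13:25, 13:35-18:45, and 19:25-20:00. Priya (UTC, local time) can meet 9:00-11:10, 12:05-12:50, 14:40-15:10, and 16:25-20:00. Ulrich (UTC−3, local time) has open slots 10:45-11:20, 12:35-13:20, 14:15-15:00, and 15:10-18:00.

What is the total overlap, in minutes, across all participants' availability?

Chen → UTC: 08:00–11:25, 11:35–16:45, 17:25–18:00.
Priya → UTC: 09:00–11:10, 12:05–12:50, 14:40–15:10, 16:25–20:00.
Ulrich → UTC: 13:45–14:20, 15:35–16:20, 17:15–18:00, 18:10–21:00.
Chen ∩ Priya: 09:00–11:10, 12:05–12:50, 14:40–15:10, 16:25–16:45, 17:25–18:00.
Chen ∩ Priya ∩ Ulrich: 17:25–18:00.
Total common minutes: 35.

35 minutes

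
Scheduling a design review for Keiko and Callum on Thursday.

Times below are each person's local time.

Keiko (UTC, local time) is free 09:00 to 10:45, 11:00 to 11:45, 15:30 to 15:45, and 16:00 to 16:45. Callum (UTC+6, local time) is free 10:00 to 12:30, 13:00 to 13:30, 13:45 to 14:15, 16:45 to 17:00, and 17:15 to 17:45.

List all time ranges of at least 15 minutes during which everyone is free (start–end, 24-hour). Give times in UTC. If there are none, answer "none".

Keiko → UTC: 09:00–10:45, 11:00–11:45, 15:30–15:45, 16:00–16:45.
Callum → UTC: 04:00–06:30, 07:00–07:30, 07:45–08:15, 10:45–11:00, 11:15–11:45.
Keiko ∩ Callum: 11:15–11:45.
Windows ≥ 15 min: 11:15–11:45.

11:15–11:45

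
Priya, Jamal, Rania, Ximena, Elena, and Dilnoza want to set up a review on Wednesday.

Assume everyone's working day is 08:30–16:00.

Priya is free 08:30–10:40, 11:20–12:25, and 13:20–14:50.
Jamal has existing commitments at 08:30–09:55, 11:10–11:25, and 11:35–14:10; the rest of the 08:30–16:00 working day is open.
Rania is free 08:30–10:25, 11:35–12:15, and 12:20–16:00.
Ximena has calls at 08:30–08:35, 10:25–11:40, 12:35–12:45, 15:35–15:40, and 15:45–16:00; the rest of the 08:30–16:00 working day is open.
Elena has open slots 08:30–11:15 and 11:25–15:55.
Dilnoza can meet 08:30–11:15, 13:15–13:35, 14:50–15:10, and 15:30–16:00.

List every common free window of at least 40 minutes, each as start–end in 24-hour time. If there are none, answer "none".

none

Jamal free within 08:30–16:00: 09:55–11:10, 11:25–11:35, 14:10–16:00.
Ximena free within 08:30–16:00: 08:35–10:25, 11:40–12:35, 12:45–15:35, 15:40–15:45.
Priya ∩ Jamal: 09:55–10:40, 11:25–11:35, 14:10–14:50.
Priya ∩ Jamal ∩ Rania: 09:55–10:25, 14:10–14:50.
Priya ∩ Jamal ∩ Rania ∩ Ximena: 09:55–10:25, 14:10–14:50.
Priya ∩ Jamal ∩ Rania ∩ Ximena ∩ Elena: 09:55–10:25, 14:10–14:50.
Priya ∩ Jamal ∩ Rania ∩ Ximena ∩ Elena ∩ Dilnoza: 09:55–10:25.
Windows ≥ 40 min: (none).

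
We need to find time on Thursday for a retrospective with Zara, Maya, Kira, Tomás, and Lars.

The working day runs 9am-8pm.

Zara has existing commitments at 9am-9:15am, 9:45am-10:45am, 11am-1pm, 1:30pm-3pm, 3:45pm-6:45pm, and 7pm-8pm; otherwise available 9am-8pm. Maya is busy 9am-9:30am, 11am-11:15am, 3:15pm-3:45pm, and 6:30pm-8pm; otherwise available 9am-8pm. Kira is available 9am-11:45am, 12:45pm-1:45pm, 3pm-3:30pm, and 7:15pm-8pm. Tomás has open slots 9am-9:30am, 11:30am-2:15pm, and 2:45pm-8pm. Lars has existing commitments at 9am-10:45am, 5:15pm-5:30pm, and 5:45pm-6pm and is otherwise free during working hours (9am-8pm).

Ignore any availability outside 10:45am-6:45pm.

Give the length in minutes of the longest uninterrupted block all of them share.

30 minutes

Zara free within 09:00–20:00: 09:15–09:45, 10:45–11:00, 13:00–13:30, 15:00–15:45, 18:45–19:00.
Maya free within 09:00–20:00: 09:30–11:00, 11:15–15:15, 15:45–18:30.
Lars free within 09:00–20:00: 10:45–17:15, 17:30–17:45, 18:00–20:00.
Zara ∩ Maya: 09:30–09:45, 10:45–11:00, 13:00–13:30, 15:00–15:15.
Zara ∩ Maya ∩ Kira: 09:30–09:45, 10:45–11:00, 13:00–13:30, 15:00–15:15.
Zara ∩ Maya ∩ Kira ∩ Tomás: 13:00–13:30, 15:00–15:15.
Zara ∩ Maya ∩ Kira ∩ Tomás ∩ Lars: 13:00–13:30, 15:00–15:15.
Restricted to 10:45–18:45: 13:00–13:30, 15:00–15:15.
Common window lengths: 30, 15 min; longest is 30.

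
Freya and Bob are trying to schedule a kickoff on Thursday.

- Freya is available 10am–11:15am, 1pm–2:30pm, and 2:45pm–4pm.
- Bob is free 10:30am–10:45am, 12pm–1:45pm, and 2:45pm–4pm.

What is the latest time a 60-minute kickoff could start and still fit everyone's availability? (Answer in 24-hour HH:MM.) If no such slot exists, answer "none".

Freya ∩ Bob: 10:30–10:45, 13:00–13:45, 14:45–16:00.
Windows ≥ 60 min: 14:45–16:00.
Latest start in the last window 14:45–16:00 is 16:00 − 60 min = 15:00.

15:00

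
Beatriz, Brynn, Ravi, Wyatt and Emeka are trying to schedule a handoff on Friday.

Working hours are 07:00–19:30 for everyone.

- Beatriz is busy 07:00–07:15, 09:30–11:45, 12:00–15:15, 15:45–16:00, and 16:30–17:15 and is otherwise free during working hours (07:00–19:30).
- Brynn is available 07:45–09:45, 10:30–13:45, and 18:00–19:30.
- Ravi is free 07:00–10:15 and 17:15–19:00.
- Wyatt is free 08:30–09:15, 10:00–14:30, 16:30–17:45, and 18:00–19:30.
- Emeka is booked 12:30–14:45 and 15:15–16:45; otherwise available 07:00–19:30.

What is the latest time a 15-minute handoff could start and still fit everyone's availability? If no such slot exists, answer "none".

18:45

Beatriz free within 07:00–19:30: 07:15–09:30, 11:45–12:00, 15:15–15:45, 16:00–16:30, 17:15–19:30.
Emeka free within 07:00–19:30: 07:00–12:30, 14:45–15:15, 16:45–19:30.
Beatriz ∩ Brynn: 07:45–09:30, 11:45–12:00, 18:00–19:30.
Beatriz ∩ Brynn ∩ Ravi: 07:45–09:30, 18:00–19:00.
Beatriz ∩ Brynn ∩ Ravi ∩ Wyatt: 08:30–09:15, 18:00–19:00.
Beatriz ∩ Brynn ∩ Ravi ∩ Wyatt ∩ Emeka: 08:30–09:15, 18:00–19:00.
Windows ≥ 15 min: 08:30–09:15, 18:00–19:00.
Latest start in the last window 18:00–19:00 is 19:00 − 15 min = 18:45.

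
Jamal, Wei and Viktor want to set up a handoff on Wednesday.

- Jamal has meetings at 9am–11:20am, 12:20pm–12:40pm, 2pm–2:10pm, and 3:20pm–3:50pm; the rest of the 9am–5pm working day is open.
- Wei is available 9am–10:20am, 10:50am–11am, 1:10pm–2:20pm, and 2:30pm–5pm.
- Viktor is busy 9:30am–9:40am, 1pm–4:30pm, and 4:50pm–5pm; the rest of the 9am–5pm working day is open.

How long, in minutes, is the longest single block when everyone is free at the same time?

Jamal free within 09:00–17:00: 11:20–12:20, 12:40–14:00, 14:10–15:20, 15:50–17:00.
Viktor free within 09:00–17:00: 09:00–09:30, 09:40–13:00, 16:30–16:50.
Jamal ∩ Wei: 13:10–14:00, 14:10–14:20, 14:30–15:20, 15:50–17:00.
Jamal ∩ Wei ∩ Viktor: 16:30–16:50.
Single common window of 20 minutes.

20 minutes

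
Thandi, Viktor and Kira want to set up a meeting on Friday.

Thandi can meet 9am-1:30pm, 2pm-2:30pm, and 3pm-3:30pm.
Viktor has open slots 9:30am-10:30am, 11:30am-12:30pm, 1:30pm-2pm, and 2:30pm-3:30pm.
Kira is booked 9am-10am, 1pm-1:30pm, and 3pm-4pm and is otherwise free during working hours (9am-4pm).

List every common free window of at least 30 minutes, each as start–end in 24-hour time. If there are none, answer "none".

10:00–10:30, 11:30–12:30

Kira free within 09:00–16:00: 10:00–13:00, 13:30–15:00.
Thandi ∩ Viktor: 09:30–10:30, 11:30–12:30, 15:00–15:30.
Thandi ∩ Viktor ∩ Kira: 10:00–10:30, 11:30–12:30.
Windows ≥ 30 min: 10:00–10:30, 11:30–12:30.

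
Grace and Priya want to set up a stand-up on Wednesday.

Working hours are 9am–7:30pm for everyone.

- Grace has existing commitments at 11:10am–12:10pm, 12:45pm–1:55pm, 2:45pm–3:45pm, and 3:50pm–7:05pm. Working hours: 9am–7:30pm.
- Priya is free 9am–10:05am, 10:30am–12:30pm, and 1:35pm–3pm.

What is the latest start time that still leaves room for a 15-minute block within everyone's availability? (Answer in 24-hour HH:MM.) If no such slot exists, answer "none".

Grace free within 09:00–19:30: 09:00–11:10, 12:10–12:45, 13:55–14:45, 15:45–15:50, 19:05–19:30.
Grace ∩ Priya: 09:00–10:05, 10:30–11:10, 12:10–12:30, 13:55–14:45.
Windows ≥ 15 min: 09:00–10:05, 10:30–11:10, 12:10–12:30, 13:55–14:45.
Latest start in the last window 13:55–14:45 is 14:45 − 15 min = 14:30.

14:30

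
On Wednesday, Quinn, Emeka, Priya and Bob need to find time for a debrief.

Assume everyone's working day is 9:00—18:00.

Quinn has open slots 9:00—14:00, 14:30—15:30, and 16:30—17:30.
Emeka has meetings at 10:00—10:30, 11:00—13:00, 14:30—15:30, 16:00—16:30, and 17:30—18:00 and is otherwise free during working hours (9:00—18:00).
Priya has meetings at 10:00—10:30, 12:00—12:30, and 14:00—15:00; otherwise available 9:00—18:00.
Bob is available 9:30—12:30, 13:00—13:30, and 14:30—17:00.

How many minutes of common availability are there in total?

Emeka free within 09:00–18:00: 09:00–10:00, 10:30–11:00, 13:00–14:30, 15:30–16:00, 16:30–17:30.
Priya free within 09:00–18:00: 09:00–10:00, 10:30–12:00, 12:30–14:00, 15:00–18:00.
Quinn ∩ Emeka: 09:00–10:00, 10:30–11:00, 13:00–14:00, 16:30–17:30.
Quinn ∩ Emeka ∩ Priya: 09:00–10:00, 10:30–11:00, 13:00–14:00, 16:30–17:30.
Quinn ∩ Emeka ∩ Priya ∩ Bob: 09:30–10:00, 10:30–11:00, 13:00–13:30, 16:30–17:00.
Total common minutes: 30 + 30 + 30 + 30 = 120.

120 minutes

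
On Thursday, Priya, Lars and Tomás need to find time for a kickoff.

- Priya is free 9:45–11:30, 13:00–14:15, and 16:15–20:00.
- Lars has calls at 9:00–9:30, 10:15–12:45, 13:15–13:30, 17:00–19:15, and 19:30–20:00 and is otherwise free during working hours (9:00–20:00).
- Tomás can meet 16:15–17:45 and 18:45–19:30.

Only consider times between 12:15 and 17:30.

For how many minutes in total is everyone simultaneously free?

45 minutes

Lars free within 09:00–20:00: 09:30–10:15, 12:45–13:15, 13:30–17:00, 19:15–19:30.
Priya ∩ Lars: 09:45–10:15, 13:00–13:15, 13:30–14:15, 16:15–17:00, 19:15–19:30.
Priya ∩ Lars ∩ Tomás: 16:15–17:00, 19:15–19:30.
Restricted to 12:15–17:30: 16:15–17:00.
Total common minutes: 45.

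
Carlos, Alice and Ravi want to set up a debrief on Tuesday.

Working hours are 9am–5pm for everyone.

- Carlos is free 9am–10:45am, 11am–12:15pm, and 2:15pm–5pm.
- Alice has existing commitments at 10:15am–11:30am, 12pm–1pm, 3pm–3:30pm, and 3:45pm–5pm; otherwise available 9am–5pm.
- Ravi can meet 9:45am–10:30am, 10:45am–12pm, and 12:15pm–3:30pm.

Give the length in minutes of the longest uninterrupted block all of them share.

45 minutes

Alice free within 09:00–17:00: 09:00–10:15, 11:30–12:00, 13:00–15:00, 15:30–15:45.
Carlos ∩ Alice: 09:00–10:15, 11:30–12:00, 14:15–15:00, 15:30–15:45.
Carlos ∩ Alice ∩ Ravi: 09:45–10:15, 11:30–12:00, 14:15–15:00.
Common window lengths: 30, 30, 45 min; longest is 45.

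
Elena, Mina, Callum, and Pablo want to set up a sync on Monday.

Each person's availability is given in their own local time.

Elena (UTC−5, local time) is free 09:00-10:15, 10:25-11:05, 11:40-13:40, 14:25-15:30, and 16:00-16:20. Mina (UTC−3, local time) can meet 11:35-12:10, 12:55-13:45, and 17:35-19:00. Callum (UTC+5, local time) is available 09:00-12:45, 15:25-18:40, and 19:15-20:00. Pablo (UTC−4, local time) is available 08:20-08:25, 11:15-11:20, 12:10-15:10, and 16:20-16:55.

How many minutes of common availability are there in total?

0 minutes

Elena → UTC: 14:00–15:15, 15:25–16:05, 16:40–18:40, 19:25–20:30, 21:00–21:20.
Mina → UTC: 14:35–15:10, 15:55–16:45, 20:35–22:00.
Callum → UTC: 04:00–07:45, 10:25–13:40, 14:15–15:00.
Pablo → UTC: 12:20–12:25, 15:15–15:20, 16:10–19:10, 20:20–20:55.
Elena ∩ Mina: 14:35–15:10, 15:55–16:05, 16:40–16:45, 21:00–21:20.
Elena ∩ Mina ∩ Callum: 14:35–15:00.
Elena ∩ Mina ∩ Callum ∩ Pablo: (none).
Total common minutes: 0.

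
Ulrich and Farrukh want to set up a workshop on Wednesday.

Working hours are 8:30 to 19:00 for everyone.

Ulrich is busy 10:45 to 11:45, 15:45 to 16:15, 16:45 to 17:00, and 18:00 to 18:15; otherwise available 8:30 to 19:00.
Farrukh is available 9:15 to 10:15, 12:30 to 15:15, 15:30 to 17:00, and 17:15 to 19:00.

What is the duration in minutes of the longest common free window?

Ulrich free within 08:30–19:00: 08:30–10:45, 11:45–15:45, 16:15–16:45, 17:00–18:00, 18:15–19:00.
Ulrich ∩ Farrukh: 09:15–10:15, 12:30–15:15, 15:30–15:45, 16:15–16:45, 17:15–18:00, 18:15–19:00.
Common window lengths: 60, 165, 15, 30, 45, 45 min; longest is 165.

165 minutes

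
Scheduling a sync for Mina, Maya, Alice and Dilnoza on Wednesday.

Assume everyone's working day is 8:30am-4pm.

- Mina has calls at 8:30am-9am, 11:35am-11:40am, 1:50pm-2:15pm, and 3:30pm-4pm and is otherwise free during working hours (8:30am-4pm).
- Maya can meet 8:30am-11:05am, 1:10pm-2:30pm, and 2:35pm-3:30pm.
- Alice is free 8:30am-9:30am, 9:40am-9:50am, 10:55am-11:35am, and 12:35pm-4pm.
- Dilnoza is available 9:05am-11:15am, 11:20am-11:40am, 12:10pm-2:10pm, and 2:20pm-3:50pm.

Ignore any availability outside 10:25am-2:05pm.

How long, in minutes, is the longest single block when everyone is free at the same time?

Mina free within 08:30–16:00: 09:00–11:35, 11:40–13:50, 14:15–15:30.
Mina ∩ Maya: 09:00–11:05, 13:10–13:50, 14:15–14:30, 14:35–15:30.
Mina ∩ Maya ∩ Alice: 09:00–09:30, 09:40–09:50, 10:55–11:05, 13:10–13:50, 14:15–14:30, 14:35–15:30.
Mina ∩ Maya ∩ Alice ∩ Dilnoza: 09:05–09:30, 09:40–09:50, 10:55–11:05, 13:10–13:50, 14:20–14:30, 14:35–15:30.
Restricted to 10:25–14:05: 10:55–11:05, 13:10–13:50.
Common window lengths: 10, 40 min; longest is 40.

40 minutes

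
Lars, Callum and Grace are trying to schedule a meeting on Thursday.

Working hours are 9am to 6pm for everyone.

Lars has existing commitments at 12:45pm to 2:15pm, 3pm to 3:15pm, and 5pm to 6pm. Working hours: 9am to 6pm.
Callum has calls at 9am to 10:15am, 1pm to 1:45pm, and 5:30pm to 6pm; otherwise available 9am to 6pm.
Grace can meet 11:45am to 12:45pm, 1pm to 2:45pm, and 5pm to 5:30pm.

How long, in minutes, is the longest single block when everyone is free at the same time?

60 minutes

Lars free within 09:00–18:00: 09:00–12:45, 14:15–15:00, 15:15–17:00.
Callum free within 09:00–18:00: 10:15–13:00, 13:45–17:30.
Lars ∩ Callum: 10:15–12:45, 14:15–15:00, 15:15–17:00.
Lars ∩ Callum ∩ Grace: 11:45–12:45, 14:15–14:45.
Common window lengths: 60, 30 min; longest is 60.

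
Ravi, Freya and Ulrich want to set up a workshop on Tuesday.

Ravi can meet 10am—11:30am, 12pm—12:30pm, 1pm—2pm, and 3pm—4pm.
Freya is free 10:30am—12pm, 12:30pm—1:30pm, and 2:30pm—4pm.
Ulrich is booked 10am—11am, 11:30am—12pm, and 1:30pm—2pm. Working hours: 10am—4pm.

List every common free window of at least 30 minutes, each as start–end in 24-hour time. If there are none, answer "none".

Ulrich free within 10:00–16:00: 11:00–11:30, 12:00–13:30, 14:00–16:00.
Ravi ∩ Freya: 10:30–11:30, 13:00–13:30, 15:00–16:00.
Ravi ∩ Freya ∩ Ulrich: 11:00–11:30, 13:00–13:30, 15:00–16:00.
Windows ≥ 30 min: 11:00–11:30, 13:00–13:30, 15:00–16:00.

11:00–11:30, 13:00–13:30, 15:00–16:00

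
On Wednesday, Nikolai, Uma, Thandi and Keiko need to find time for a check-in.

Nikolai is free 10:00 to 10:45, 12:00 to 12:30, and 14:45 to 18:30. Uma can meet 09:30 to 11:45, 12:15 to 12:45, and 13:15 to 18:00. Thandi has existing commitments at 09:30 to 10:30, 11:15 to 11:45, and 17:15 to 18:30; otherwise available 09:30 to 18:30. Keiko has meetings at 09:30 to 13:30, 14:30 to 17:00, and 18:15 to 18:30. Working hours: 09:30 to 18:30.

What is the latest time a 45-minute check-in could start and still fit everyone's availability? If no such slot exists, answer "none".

none

Thandi free within 09:30–18:30: 10:30–11:15, 11:45–17:15.
Keiko free within 09:30–18:30: 13:30–14:30, 17:00–18:15.
Nikolai ∩ Uma: 10:00–10:45, 12:15–12:30, 14:45–18:00.
Nikolai ∩ Uma ∩ Thandi: 10:30–10:45, 12:15–12:30, 14:45–17:15.
Nikolai ∩ Uma ∩ Thandi ∩ Keiko: 17:00–17:15.
Windows ≥ 45 min: (none).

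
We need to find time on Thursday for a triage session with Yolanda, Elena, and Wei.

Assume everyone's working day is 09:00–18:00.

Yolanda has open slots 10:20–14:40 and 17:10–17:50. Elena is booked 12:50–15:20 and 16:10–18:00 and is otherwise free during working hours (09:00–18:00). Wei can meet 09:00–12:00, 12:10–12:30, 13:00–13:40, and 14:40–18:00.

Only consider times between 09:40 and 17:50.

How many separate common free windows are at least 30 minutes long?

Elena free within 09:00–18:00: 09:00–12:50, 15:20–16:10.
Yolanda ∩ Elena: 10:20–12:50.
Yolanda ∩ Elena ∩ Wei: 10:20–12:00, 12:10–12:30.
Restricted to 09:40–17:50: 10:20–12:00, 12:10–12:30.
Windows ≥ 30 min: 10:20–12:00.
That's 1 window.

1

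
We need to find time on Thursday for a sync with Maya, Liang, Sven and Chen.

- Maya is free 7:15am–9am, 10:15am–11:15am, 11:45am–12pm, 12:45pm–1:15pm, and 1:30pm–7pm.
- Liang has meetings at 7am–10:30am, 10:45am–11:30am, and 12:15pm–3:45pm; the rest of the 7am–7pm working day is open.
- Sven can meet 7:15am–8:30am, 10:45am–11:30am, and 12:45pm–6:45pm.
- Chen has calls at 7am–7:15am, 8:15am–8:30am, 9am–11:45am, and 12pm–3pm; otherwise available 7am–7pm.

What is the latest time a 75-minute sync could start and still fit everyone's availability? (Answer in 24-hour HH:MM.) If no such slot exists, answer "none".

17:30

Liang free within 07:00–19:00: 10:30–10:45, 11:30–12:15, 15:45–19:00.
Chen free within 07:00–19:00: 07:15–08:15, 08:30–09:00, 11:45–12:00, 15:00–19:00.
Maya ∩ Liang: 10:30–10:45, 11:45–12:00, 15:45–19:00.
Maya ∩ Liang ∩ Sven: 15:45–18:45.
Maya ∩ Liang ∩ Sven ∩ Chen: 15:45–18:45.
Windows ≥ 75 min: 15:45–18:45.
Latest start in the last window 15:45–18:45 is 18:45 − 75 min = 17:30.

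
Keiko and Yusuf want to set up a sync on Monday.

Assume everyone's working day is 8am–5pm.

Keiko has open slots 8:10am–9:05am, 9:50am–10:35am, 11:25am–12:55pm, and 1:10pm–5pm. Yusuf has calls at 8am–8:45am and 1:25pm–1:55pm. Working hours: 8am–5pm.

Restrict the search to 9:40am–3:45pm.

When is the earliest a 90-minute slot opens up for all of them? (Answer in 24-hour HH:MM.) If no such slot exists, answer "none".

Yusuf free within 08:00–17:00: 08:45–13:25, 13:55–17:00.
Keiko ∩ Yusuf: 08:45–09:05, 09:50–10:35, 11:25–12:55, 13:10–13:25, 13:55–17:00.
Restricted to 09:40–15:45: 09:50–10:35, 11:25–12:55, 13:10–13:25, 13:55–15:45.
Windows ≥ 90 min: 11:25–12:55, 13:55–15:45.
Earliest such window starts at 11:25.

11:25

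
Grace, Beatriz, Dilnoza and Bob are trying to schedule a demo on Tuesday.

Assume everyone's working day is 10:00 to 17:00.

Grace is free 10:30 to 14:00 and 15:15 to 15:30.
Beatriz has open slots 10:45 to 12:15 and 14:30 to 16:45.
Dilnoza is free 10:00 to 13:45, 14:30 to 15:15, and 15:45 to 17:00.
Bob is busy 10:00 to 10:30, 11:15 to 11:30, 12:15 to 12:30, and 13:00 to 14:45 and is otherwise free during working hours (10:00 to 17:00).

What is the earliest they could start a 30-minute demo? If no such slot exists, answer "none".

10:45

Bob free within 10:00–17:00: 10:30–11:15, 11:30–12:15, 12:30–13:00, 14:45–17:00.
Grace ∩ Beatriz: 10:45–12:15, 15:15–15:30.
Grace ∩ Beatriz ∩ Dilnoza: 10:45–12:15.
Grace ∩ Beatriz ∩ Dilnoza ∩ Bob: 10:45–11:15, 11:30–12:15.
Windows ≥ 30 min: 10:45–11:15, 11:30–12:15.
Earliest such window starts at 10:45.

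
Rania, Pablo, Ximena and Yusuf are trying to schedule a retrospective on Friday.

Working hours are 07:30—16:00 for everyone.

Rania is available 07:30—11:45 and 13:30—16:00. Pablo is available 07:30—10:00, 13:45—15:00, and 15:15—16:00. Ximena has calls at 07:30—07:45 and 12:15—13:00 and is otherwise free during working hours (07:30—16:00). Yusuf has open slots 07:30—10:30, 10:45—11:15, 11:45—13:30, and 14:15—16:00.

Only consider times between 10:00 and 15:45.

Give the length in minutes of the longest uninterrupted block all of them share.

Ximena free within 07:30–16:00: 07:45–12:15, 13:00–16:00.
Rania ∩ Pablo: 07:30–10:00, 13:45–15:00, 15:15–16:00.
Rania ∩ Pablo ∩ Ximena: 07:45–10:00, 13:45–15:00, 15:15–16:00.
Rania ∩ Pablo ∩ Ximena ∩ Yusuf: 07:45–10:00, 14:15–15:00, 15:15–16:00.
Restricted to 10:00–15:45: 14:15–15:00, 15:15–15:45.
Common window lengths: 45, 30 min; longest is 45.

45 minutes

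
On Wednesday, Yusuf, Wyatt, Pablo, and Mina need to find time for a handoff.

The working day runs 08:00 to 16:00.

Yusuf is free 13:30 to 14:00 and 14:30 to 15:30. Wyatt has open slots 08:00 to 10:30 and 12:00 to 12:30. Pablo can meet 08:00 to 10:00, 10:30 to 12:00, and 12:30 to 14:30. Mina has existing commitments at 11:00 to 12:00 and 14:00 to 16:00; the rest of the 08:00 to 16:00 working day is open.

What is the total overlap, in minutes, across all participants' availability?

0 minutes

Mina free within 08:00–16:00: 08:00–11:00, 12:00–14:00.
Yusuf ∩ Wyatt: (none).
Yusuf ∩ Wyatt ∩ Pablo: (none).
Yusuf ∩ Wyatt ∩ Pablo ∩ Mina: (none).
Total common minutes: 0.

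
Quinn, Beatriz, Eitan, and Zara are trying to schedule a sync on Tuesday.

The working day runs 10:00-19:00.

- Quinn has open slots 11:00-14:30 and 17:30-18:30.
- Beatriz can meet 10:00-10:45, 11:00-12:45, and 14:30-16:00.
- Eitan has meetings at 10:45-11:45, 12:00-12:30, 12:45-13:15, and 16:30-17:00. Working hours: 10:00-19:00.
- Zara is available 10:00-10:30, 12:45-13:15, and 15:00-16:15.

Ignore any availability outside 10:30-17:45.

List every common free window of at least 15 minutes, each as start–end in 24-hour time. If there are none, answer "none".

Eitan free within 10:00–19:00: 10:00–10:45, 11:45–12:00, 12:30–12:45, 13:15–16:30, 17:00–19:00.
Quinn ∩ Beatriz: 11:00–12:45.
Quinn ∩ Beatriz ∩ Eitan: 11:45–12:00, 12:30–12:45.
Quinn ∩ Beatriz ∩ Eitan ∩ Zara: (none).
Restricted to 10:30–17:45: (none).
Windows ≥ 15 min: (none).

none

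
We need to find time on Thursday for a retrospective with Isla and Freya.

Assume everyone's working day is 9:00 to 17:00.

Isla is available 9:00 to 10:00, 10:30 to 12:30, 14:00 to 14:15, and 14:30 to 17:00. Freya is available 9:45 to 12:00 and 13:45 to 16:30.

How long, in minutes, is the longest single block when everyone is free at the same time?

120 minutes

Isla ∩ Freya: 09:45–10:00, 10:30–12:00, 14:00–14:15, 14:30–16:30.
Common window lengths: 15, 90, 15, 120 min; longest is 120.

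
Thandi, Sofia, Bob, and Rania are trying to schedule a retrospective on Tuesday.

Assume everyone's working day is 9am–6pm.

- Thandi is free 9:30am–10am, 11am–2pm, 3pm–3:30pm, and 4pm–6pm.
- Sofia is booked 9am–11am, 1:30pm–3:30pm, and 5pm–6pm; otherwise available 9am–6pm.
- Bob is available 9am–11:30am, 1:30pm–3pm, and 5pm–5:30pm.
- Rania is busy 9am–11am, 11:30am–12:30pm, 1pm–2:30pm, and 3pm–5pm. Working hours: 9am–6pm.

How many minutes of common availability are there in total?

Sofia free within 09:00–18:00: 11:00–13:30, 15:30–17:00.
Rania free within 09:00–18:00: 11:00–11:30, 12:30–13:00, 14:30–15:00, 17:00–18:00.
Thandi ∩ Sofia: 11:00–13:30, 16:00–17:00.
Thandi ∩ Sofia ∩ Bob: 11:00–11:30.
Thandi ∩ Sofia ∩ Bob ∩ Rania: 11:00–11:30.
Total common minutes: 30.

30 minutes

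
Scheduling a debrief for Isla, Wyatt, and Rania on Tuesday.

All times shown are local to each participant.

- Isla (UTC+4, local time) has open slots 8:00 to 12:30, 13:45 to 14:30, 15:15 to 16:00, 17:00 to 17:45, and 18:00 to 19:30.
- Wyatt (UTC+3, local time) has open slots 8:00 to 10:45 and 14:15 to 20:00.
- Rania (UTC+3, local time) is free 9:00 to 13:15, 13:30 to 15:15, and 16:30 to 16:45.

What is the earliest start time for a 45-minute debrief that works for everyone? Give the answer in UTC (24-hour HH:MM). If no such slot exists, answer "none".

06:00

Isla → UTC: 04:00–08:30, 09:45–10:30, 11:15–12:00, 13:00–13:45, 14:00–15:30.
Wyatt → UTC: 05:00–07:45, 11:15–17:00.
Rania → UTC: 06:00–10:15, 10:30–12:15, 13:30–13:45.
Isla ∩ Wyatt: 05:00–07:45, 11:15–12:00, 13:00–13:45, 14:00–15:30.
Isla ∩ Wyatt ∩ Rania: 06:00–07:45, 11:15–12:00, 13:30–13:45.
Windows ≥ 45 min: 06:00–07:45, 11:15–12:00.
Earliest such window starts at 06:00.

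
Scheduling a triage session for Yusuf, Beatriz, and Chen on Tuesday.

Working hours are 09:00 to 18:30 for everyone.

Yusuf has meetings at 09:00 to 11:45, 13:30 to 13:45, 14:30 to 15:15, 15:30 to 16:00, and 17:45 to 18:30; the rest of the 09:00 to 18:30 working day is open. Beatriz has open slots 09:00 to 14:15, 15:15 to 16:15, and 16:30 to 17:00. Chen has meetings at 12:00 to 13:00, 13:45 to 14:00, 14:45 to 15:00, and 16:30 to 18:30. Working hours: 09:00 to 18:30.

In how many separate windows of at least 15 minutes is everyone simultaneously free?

5

Yusuf free within 09:00–18:30: 11:45–13:30, 13:45–14:30, 15:15–15:30, 16:00–17:45.
Chen free within 09:00–18:30: 09:00–12:00, 13:00–13:45, 14:00–14:45, 15:00–16:30.
Yusuf ∩ Beatriz: 11:45–13:30, 13:45–14:15, 15:15–15:30, 16:00–16:15, 16:30–17:00.
Yusuf ∩ Beatriz ∩ Chen: 11:45–12:00, 13:00–13:30, 14:00–14:15, 15:15–15:30, 16:00–16:15.
Windows ≥ 15 min: 11:45–12:00, 13:00–13:30, 14:00–14:15, 15:15–15:30, 16:00–16:15.
That's 5 windows.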